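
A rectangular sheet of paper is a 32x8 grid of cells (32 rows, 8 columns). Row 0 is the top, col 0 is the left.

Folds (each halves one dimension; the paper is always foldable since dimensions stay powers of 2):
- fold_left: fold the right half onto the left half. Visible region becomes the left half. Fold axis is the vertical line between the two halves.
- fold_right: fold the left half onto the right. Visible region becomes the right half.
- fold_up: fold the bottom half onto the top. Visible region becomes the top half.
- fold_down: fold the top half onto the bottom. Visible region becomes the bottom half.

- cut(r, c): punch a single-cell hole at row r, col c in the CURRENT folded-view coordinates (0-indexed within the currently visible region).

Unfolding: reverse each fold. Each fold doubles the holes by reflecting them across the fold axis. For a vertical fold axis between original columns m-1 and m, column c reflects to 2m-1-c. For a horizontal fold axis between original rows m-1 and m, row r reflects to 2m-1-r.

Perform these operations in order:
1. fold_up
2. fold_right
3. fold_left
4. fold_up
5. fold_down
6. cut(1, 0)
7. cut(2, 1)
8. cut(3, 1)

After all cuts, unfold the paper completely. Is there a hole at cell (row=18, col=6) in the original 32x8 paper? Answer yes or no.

Answer: no

Derivation:
Op 1 fold_up: fold axis h@16; visible region now rows[0,16) x cols[0,8) = 16x8
Op 2 fold_right: fold axis v@4; visible region now rows[0,16) x cols[4,8) = 16x4
Op 3 fold_left: fold axis v@6; visible region now rows[0,16) x cols[4,6) = 16x2
Op 4 fold_up: fold axis h@8; visible region now rows[0,8) x cols[4,6) = 8x2
Op 5 fold_down: fold axis h@4; visible region now rows[4,8) x cols[4,6) = 4x2
Op 6 cut(1, 0): punch at orig (5,4); cuts so far [(5, 4)]; region rows[4,8) x cols[4,6) = 4x2
Op 7 cut(2, 1): punch at orig (6,5); cuts so far [(5, 4), (6, 5)]; region rows[4,8) x cols[4,6) = 4x2
Op 8 cut(3, 1): punch at orig (7,5); cuts so far [(5, 4), (6, 5), (7, 5)]; region rows[4,8) x cols[4,6) = 4x2
Unfold 1 (reflect across h@4): 6 holes -> [(0, 5), (1, 5), (2, 4), (5, 4), (6, 5), (7, 5)]
Unfold 2 (reflect across h@8): 12 holes -> [(0, 5), (1, 5), (2, 4), (5, 4), (6, 5), (7, 5), (8, 5), (9, 5), (10, 4), (13, 4), (14, 5), (15, 5)]
Unfold 3 (reflect across v@6): 24 holes -> [(0, 5), (0, 6), (1, 5), (1, 6), (2, 4), (2, 7), (5, 4), (5, 7), (6, 5), (6, 6), (7, 5), (7, 6), (8, 5), (8, 6), (9, 5), (9, 6), (10, 4), (10, 7), (13, 4), (13, 7), (14, 5), (14, 6), (15, 5), (15, 6)]
Unfold 4 (reflect across v@4): 48 holes -> [(0, 1), (0, 2), (0, 5), (0, 6), (1, 1), (1, 2), (1, 5), (1, 6), (2, 0), (2, 3), (2, 4), (2, 7), (5, 0), (5, 3), (5, 4), (5, 7), (6, 1), (6, 2), (6, 5), (6, 6), (7, 1), (7, 2), (7, 5), (7, 6), (8, 1), (8, 2), (8, 5), (8, 6), (9, 1), (9, 2), (9, 5), (9, 6), (10, 0), (10, 3), (10, 4), (10, 7), (13, 0), (13, 3), (13, 4), (13, 7), (14, 1), (14, 2), (14, 5), (14, 6), (15, 1), (15, 2), (15, 5), (15, 6)]
Unfold 5 (reflect across h@16): 96 holes -> [(0, 1), (0, 2), (0, 5), (0, 6), (1, 1), (1, 2), (1, 5), (1, 6), (2, 0), (2, 3), (2, 4), (2, 7), (5, 0), (5, 3), (5, 4), (5, 7), (6, 1), (6, 2), (6, 5), (6, 6), (7, 1), (7, 2), (7, 5), (7, 6), (8, 1), (8, 2), (8, 5), (8, 6), (9, 1), (9, 2), (9, 5), (9, 6), (10, 0), (10, 3), (10, 4), (10, 7), (13, 0), (13, 3), (13, 4), (13, 7), (14, 1), (14, 2), (14, 5), (14, 6), (15, 1), (15, 2), (15, 5), (15, 6), (16, 1), (16, 2), (16, 5), (16, 6), (17, 1), (17, 2), (17, 5), (17, 6), (18, 0), (18, 3), (18, 4), (18, 7), (21, 0), (21, 3), (21, 4), (21, 7), (22, 1), (22, 2), (22, 5), (22, 6), (23, 1), (23, 2), (23, 5), (23, 6), (24, 1), (24, 2), (24, 5), (24, 6), (25, 1), (25, 2), (25, 5), (25, 6), (26, 0), (26, 3), (26, 4), (26, 7), (29, 0), (29, 3), (29, 4), (29, 7), (30, 1), (30, 2), (30, 5), (30, 6), (31, 1), (31, 2), (31, 5), (31, 6)]
Holes: [(0, 1), (0, 2), (0, 5), (0, 6), (1, 1), (1, 2), (1, 5), (1, 6), (2, 0), (2, 3), (2, 4), (2, 7), (5, 0), (5, 3), (5, 4), (5, 7), (6, 1), (6, 2), (6, 5), (6, 6), (7, 1), (7, 2), (7, 5), (7, 6), (8, 1), (8, 2), (8, 5), (8, 6), (9, 1), (9, 2), (9, 5), (9, 6), (10, 0), (10, 3), (10, 4), (10, 7), (13, 0), (13, 3), (13, 4), (13, 7), (14, 1), (14, 2), (14, 5), (14, 6), (15, 1), (15, 2), (15, 5), (15, 6), (16, 1), (16, 2), (16, 5), (16, 6), (17, 1), (17, 2), (17, 5), (17, 6), (18, 0), (18, 3), (18, 4), (18, 7), (21, 0), (21, 3), (21, 4), (21, 7), (22, 1), (22, 2), (22, 5), (22, 6), (23, 1), (23, 2), (23, 5), (23, 6), (24, 1), (24, 2), (24, 5), (24, 6), (25, 1), (25, 2), (25, 5), (25, 6), (26, 0), (26, 3), (26, 4), (26, 7), (29, 0), (29, 3), (29, 4), (29, 7), (30, 1), (30, 2), (30, 5), (30, 6), (31, 1), (31, 2), (31, 5), (31, 6)]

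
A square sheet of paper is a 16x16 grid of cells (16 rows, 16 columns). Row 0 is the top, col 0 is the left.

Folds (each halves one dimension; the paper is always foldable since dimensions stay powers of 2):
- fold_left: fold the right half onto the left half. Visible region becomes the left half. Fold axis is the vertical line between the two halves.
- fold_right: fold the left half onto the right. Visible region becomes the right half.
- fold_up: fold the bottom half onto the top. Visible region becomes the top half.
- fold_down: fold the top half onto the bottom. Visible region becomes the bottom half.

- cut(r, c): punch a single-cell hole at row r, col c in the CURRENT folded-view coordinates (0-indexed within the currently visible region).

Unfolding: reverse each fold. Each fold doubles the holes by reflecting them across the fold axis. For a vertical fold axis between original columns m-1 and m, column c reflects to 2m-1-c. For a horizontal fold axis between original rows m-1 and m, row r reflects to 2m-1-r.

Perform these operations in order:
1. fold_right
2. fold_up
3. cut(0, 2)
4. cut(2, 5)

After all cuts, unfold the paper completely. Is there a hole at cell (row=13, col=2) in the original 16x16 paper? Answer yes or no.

Answer: yes

Derivation:
Op 1 fold_right: fold axis v@8; visible region now rows[0,16) x cols[8,16) = 16x8
Op 2 fold_up: fold axis h@8; visible region now rows[0,8) x cols[8,16) = 8x8
Op 3 cut(0, 2): punch at orig (0,10); cuts so far [(0, 10)]; region rows[0,8) x cols[8,16) = 8x8
Op 4 cut(2, 5): punch at orig (2,13); cuts so far [(0, 10), (2, 13)]; region rows[0,8) x cols[8,16) = 8x8
Unfold 1 (reflect across h@8): 4 holes -> [(0, 10), (2, 13), (13, 13), (15, 10)]
Unfold 2 (reflect across v@8): 8 holes -> [(0, 5), (0, 10), (2, 2), (2, 13), (13, 2), (13, 13), (15, 5), (15, 10)]
Holes: [(0, 5), (0, 10), (2, 2), (2, 13), (13, 2), (13, 13), (15, 5), (15, 10)]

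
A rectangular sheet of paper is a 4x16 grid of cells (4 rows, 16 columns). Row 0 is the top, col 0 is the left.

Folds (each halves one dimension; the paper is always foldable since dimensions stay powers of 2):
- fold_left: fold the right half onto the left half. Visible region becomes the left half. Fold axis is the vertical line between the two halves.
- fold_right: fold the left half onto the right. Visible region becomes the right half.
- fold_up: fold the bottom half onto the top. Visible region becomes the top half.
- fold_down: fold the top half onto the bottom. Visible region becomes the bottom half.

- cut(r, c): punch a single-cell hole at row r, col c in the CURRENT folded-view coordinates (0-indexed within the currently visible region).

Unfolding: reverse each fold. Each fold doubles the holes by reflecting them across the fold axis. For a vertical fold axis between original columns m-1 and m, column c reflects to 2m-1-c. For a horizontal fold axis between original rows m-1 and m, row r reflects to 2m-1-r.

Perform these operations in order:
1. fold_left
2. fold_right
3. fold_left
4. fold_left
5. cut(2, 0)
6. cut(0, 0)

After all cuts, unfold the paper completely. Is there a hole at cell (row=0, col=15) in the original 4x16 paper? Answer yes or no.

Answer: yes

Derivation:
Op 1 fold_left: fold axis v@8; visible region now rows[0,4) x cols[0,8) = 4x8
Op 2 fold_right: fold axis v@4; visible region now rows[0,4) x cols[4,8) = 4x4
Op 3 fold_left: fold axis v@6; visible region now rows[0,4) x cols[4,6) = 4x2
Op 4 fold_left: fold axis v@5; visible region now rows[0,4) x cols[4,5) = 4x1
Op 5 cut(2, 0): punch at orig (2,4); cuts so far [(2, 4)]; region rows[0,4) x cols[4,5) = 4x1
Op 6 cut(0, 0): punch at orig (0,4); cuts so far [(0, 4), (2, 4)]; region rows[0,4) x cols[4,5) = 4x1
Unfold 1 (reflect across v@5): 4 holes -> [(0, 4), (0, 5), (2, 4), (2, 5)]
Unfold 2 (reflect across v@6): 8 holes -> [(0, 4), (0, 5), (0, 6), (0, 7), (2, 4), (2, 5), (2, 6), (2, 7)]
Unfold 3 (reflect across v@4): 16 holes -> [(0, 0), (0, 1), (0, 2), (0, 3), (0, 4), (0, 5), (0, 6), (0, 7), (2, 0), (2, 1), (2, 2), (2, 3), (2, 4), (2, 5), (2, 6), (2, 7)]
Unfold 4 (reflect across v@8): 32 holes -> [(0, 0), (0, 1), (0, 2), (0, 3), (0, 4), (0, 5), (0, 6), (0, 7), (0, 8), (0, 9), (0, 10), (0, 11), (0, 12), (0, 13), (0, 14), (0, 15), (2, 0), (2, 1), (2, 2), (2, 3), (2, 4), (2, 5), (2, 6), (2, 7), (2, 8), (2, 9), (2, 10), (2, 11), (2, 12), (2, 13), (2, 14), (2, 15)]
Holes: [(0, 0), (0, 1), (0, 2), (0, 3), (0, 4), (0, 5), (0, 6), (0, 7), (0, 8), (0, 9), (0, 10), (0, 11), (0, 12), (0, 13), (0, 14), (0, 15), (2, 0), (2, 1), (2, 2), (2, 3), (2, 4), (2, 5), (2, 6), (2, 7), (2, 8), (2, 9), (2, 10), (2, 11), (2, 12), (2, 13), (2, 14), (2, 15)]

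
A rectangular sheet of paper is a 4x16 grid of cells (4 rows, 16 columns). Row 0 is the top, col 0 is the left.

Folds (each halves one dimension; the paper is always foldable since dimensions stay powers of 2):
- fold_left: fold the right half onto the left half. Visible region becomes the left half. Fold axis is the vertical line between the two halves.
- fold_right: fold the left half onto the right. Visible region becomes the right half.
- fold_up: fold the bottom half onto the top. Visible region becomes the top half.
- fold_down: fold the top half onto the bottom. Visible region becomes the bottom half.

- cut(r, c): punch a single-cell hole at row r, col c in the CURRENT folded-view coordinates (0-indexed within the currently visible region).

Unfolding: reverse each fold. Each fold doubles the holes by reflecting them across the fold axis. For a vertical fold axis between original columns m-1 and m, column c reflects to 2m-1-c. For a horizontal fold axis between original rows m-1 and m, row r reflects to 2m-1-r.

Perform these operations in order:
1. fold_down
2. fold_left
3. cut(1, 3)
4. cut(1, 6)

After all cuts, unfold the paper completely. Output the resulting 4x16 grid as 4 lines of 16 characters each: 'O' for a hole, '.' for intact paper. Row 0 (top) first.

Answer: ...O..O..O..O...
................
................
...O..O..O..O...

Derivation:
Op 1 fold_down: fold axis h@2; visible region now rows[2,4) x cols[0,16) = 2x16
Op 2 fold_left: fold axis v@8; visible region now rows[2,4) x cols[0,8) = 2x8
Op 3 cut(1, 3): punch at orig (3,3); cuts so far [(3, 3)]; region rows[2,4) x cols[0,8) = 2x8
Op 4 cut(1, 6): punch at orig (3,6); cuts so far [(3, 3), (3, 6)]; region rows[2,4) x cols[0,8) = 2x8
Unfold 1 (reflect across v@8): 4 holes -> [(3, 3), (3, 6), (3, 9), (3, 12)]
Unfold 2 (reflect across h@2): 8 holes -> [(0, 3), (0, 6), (0, 9), (0, 12), (3, 3), (3, 6), (3, 9), (3, 12)]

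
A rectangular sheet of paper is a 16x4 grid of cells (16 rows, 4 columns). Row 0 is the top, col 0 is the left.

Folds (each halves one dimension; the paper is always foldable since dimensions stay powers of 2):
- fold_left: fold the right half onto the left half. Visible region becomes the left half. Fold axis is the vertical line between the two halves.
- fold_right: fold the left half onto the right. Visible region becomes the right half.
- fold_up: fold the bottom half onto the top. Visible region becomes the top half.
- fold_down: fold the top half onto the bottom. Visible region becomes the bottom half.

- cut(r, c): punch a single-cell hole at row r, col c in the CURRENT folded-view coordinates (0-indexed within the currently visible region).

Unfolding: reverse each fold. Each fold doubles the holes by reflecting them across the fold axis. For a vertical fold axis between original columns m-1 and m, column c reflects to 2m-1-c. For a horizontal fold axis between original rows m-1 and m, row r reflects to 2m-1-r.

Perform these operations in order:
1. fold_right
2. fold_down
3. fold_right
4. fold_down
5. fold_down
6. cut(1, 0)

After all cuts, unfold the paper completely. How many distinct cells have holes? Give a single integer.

Answer: 32

Derivation:
Op 1 fold_right: fold axis v@2; visible region now rows[0,16) x cols[2,4) = 16x2
Op 2 fold_down: fold axis h@8; visible region now rows[8,16) x cols[2,4) = 8x2
Op 3 fold_right: fold axis v@3; visible region now rows[8,16) x cols[3,4) = 8x1
Op 4 fold_down: fold axis h@12; visible region now rows[12,16) x cols[3,4) = 4x1
Op 5 fold_down: fold axis h@14; visible region now rows[14,16) x cols[3,4) = 2x1
Op 6 cut(1, 0): punch at orig (15,3); cuts so far [(15, 3)]; region rows[14,16) x cols[3,4) = 2x1
Unfold 1 (reflect across h@14): 2 holes -> [(12, 3), (15, 3)]
Unfold 2 (reflect across h@12): 4 holes -> [(8, 3), (11, 3), (12, 3), (15, 3)]
Unfold 3 (reflect across v@3): 8 holes -> [(8, 2), (8, 3), (11, 2), (11, 3), (12, 2), (12, 3), (15, 2), (15, 3)]
Unfold 4 (reflect across h@8): 16 holes -> [(0, 2), (0, 3), (3, 2), (3, 3), (4, 2), (4, 3), (7, 2), (7, 3), (8, 2), (8, 3), (11, 2), (11, 3), (12, 2), (12, 3), (15, 2), (15, 3)]
Unfold 5 (reflect across v@2): 32 holes -> [(0, 0), (0, 1), (0, 2), (0, 3), (3, 0), (3, 1), (3, 2), (3, 3), (4, 0), (4, 1), (4, 2), (4, 3), (7, 0), (7, 1), (7, 2), (7, 3), (8, 0), (8, 1), (8, 2), (8, 3), (11, 0), (11, 1), (11, 2), (11, 3), (12, 0), (12, 1), (12, 2), (12, 3), (15, 0), (15, 1), (15, 2), (15, 3)]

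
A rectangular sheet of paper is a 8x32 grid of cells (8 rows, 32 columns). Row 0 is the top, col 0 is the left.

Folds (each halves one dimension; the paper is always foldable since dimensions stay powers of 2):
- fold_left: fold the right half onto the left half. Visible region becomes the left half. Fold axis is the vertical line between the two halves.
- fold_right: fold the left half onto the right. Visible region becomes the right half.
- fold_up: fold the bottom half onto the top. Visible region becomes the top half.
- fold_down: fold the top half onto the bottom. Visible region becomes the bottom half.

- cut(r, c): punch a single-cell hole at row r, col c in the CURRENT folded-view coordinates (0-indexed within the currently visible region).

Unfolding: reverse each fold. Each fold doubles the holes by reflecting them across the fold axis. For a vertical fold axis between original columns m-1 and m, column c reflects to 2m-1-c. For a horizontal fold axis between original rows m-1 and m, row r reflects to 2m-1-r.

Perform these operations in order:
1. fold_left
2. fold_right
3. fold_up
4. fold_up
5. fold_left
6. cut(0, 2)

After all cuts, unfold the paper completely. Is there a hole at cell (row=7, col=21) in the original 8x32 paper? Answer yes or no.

Answer: yes

Derivation:
Op 1 fold_left: fold axis v@16; visible region now rows[0,8) x cols[0,16) = 8x16
Op 2 fold_right: fold axis v@8; visible region now rows[0,8) x cols[8,16) = 8x8
Op 3 fold_up: fold axis h@4; visible region now rows[0,4) x cols[8,16) = 4x8
Op 4 fold_up: fold axis h@2; visible region now rows[0,2) x cols[8,16) = 2x8
Op 5 fold_left: fold axis v@12; visible region now rows[0,2) x cols[8,12) = 2x4
Op 6 cut(0, 2): punch at orig (0,10); cuts so far [(0, 10)]; region rows[0,2) x cols[8,12) = 2x4
Unfold 1 (reflect across v@12): 2 holes -> [(0, 10), (0, 13)]
Unfold 2 (reflect across h@2): 4 holes -> [(0, 10), (0, 13), (3, 10), (3, 13)]
Unfold 3 (reflect across h@4): 8 holes -> [(0, 10), (0, 13), (3, 10), (3, 13), (4, 10), (4, 13), (7, 10), (7, 13)]
Unfold 4 (reflect across v@8): 16 holes -> [(0, 2), (0, 5), (0, 10), (0, 13), (3, 2), (3, 5), (3, 10), (3, 13), (4, 2), (4, 5), (4, 10), (4, 13), (7, 2), (7, 5), (7, 10), (7, 13)]
Unfold 5 (reflect across v@16): 32 holes -> [(0, 2), (0, 5), (0, 10), (0, 13), (0, 18), (0, 21), (0, 26), (0, 29), (3, 2), (3, 5), (3, 10), (3, 13), (3, 18), (3, 21), (3, 26), (3, 29), (4, 2), (4, 5), (4, 10), (4, 13), (4, 18), (4, 21), (4, 26), (4, 29), (7, 2), (7, 5), (7, 10), (7, 13), (7, 18), (7, 21), (7, 26), (7, 29)]
Holes: [(0, 2), (0, 5), (0, 10), (0, 13), (0, 18), (0, 21), (0, 26), (0, 29), (3, 2), (3, 5), (3, 10), (3, 13), (3, 18), (3, 21), (3, 26), (3, 29), (4, 2), (4, 5), (4, 10), (4, 13), (4, 18), (4, 21), (4, 26), (4, 29), (7, 2), (7, 5), (7, 10), (7, 13), (7, 18), (7, 21), (7, 26), (7, 29)]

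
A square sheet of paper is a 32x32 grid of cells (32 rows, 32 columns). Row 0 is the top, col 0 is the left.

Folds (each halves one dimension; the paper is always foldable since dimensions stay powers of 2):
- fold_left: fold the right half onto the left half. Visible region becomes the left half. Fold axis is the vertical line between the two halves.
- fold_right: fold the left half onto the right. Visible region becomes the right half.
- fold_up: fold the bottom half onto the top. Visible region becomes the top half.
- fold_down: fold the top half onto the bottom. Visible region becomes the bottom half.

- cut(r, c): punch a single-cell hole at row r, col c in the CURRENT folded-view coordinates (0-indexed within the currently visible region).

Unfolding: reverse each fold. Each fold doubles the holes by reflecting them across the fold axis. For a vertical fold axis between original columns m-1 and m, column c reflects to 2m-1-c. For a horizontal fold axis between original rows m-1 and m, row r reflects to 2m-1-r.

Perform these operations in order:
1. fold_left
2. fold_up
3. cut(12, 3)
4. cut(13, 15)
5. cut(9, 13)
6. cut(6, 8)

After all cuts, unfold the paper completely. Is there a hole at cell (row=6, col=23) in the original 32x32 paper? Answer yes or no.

Answer: yes

Derivation:
Op 1 fold_left: fold axis v@16; visible region now rows[0,32) x cols[0,16) = 32x16
Op 2 fold_up: fold axis h@16; visible region now rows[0,16) x cols[0,16) = 16x16
Op 3 cut(12, 3): punch at orig (12,3); cuts so far [(12, 3)]; region rows[0,16) x cols[0,16) = 16x16
Op 4 cut(13, 15): punch at orig (13,15); cuts so far [(12, 3), (13, 15)]; region rows[0,16) x cols[0,16) = 16x16
Op 5 cut(9, 13): punch at orig (9,13); cuts so far [(9, 13), (12, 3), (13, 15)]; region rows[0,16) x cols[0,16) = 16x16
Op 6 cut(6, 8): punch at orig (6,8); cuts so far [(6, 8), (9, 13), (12, 3), (13, 15)]; region rows[0,16) x cols[0,16) = 16x16
Unfold 1 (reflect across h@16): 8 holes -> [(6, 8), (9, 13), (12, 3), (13, 15), (18, 15), (19, 3), (22, 13), (25, 8)]
Unfold 2 (reflect across v@16): 16 holes -> [(6, 8), (6, 23), (9, 13), (9, 18), (12, 3), (12, 28), (13, 15), (13, 16), (18, 15), (18, 16), (19, 3), (19, 28), (22, 13), (22, 18), (25, 8), (25, 23)]
Holes: [(6, 8), (6, 23), (9, 13), (9, 18), (12, 3), (12, 28), (13, 15), (13, 16), (18, 15), (18, 16), (19, 3), (19, 28), (22, 13), (22, 18), (25, 8), (25, 23)]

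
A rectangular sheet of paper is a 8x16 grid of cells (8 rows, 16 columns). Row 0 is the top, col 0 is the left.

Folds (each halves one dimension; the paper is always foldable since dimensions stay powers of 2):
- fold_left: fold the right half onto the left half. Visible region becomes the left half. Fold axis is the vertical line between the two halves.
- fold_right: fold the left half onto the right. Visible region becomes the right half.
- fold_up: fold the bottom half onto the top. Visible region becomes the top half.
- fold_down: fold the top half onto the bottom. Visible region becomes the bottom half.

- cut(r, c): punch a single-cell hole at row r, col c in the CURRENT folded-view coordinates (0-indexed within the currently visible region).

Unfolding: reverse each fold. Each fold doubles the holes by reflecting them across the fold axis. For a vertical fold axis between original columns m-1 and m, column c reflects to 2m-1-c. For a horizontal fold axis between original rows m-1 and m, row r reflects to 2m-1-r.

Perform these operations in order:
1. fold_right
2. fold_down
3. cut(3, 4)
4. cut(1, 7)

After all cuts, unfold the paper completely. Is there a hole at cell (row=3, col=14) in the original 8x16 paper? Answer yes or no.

Answer: no

Derivation:
Op 1 fold_right: fold axis v@8; visible region now rows[0,8) x cols[8,16) = 8x8
Op 2 fold_down: fold axis h@4; visible region now rows[4,8) x cols[8,16) = 4x8
Op 3 cut(3, 4): punch at orig (7,12); cuts so far [(7, 12)]; region rows[4,8) x cols[8,16) = 4x8
Op 4 cut(1, 7): punch at orig (5,15); cuts so far [(5, 15), (7, 12)]; region rows[4,8) x cols[8,16) = 4x8
Unfold 1 (reflect across h@4): 4 holes -> [(0, 12), (2, 15), (5, 15), (7, 12)]
Unfold 2 (reflect across v@8): 8 holes -> [(0, 3), (0, 12), (2, 0), (2, 15), (5, 0), (5, 15), (7, 3), (7, 12)]
Holes: [(0, 3), (0, 12), (2, 0), (2, 15), (5, 0), (5, 15), (7, 3), (7, 12)]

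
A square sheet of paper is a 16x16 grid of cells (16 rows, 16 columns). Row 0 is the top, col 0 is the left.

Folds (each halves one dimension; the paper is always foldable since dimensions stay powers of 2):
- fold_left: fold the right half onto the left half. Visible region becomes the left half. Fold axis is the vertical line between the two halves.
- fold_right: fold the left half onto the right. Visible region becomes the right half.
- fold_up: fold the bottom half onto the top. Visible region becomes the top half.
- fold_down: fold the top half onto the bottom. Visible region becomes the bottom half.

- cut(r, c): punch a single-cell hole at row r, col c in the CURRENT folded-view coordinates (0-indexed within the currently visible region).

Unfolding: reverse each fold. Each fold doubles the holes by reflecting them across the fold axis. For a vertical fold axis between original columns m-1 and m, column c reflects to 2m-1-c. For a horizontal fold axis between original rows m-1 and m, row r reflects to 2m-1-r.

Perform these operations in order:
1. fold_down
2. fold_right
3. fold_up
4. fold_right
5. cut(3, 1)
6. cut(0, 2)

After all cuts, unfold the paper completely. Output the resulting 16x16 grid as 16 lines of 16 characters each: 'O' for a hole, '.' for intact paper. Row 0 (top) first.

Answer: .O....O..O....O.
................
................
..O..O....O..O..
..O..O....O..O..
................
................
.O....O..O....O.
.O....O..O....O.
................
................
..O..O....O..O..
..O..O....O..O..
................
................
.O....O..O....O.

Derivation:
Op 1 fold_down: fold axis h@8; visible region now rows[8,16) x cols[0,16) = 8x16
Op 2 fold_right: fold axis v@8; visible region now rows[8,16) x cols[8,16) = 8x8
Op 3 fold_up: fold axis h@12; visible region now rows[8,12) x cols[8,16) = 4x8
Op 4 fold_right: fold axis v@12; visible region now rows[8,12) x cols[12,16) = 4x4
Op 5 cut(3, 1): punch at orig (11,13); cuts so far [(11, 13)]; region rows[8,12) x cols[12,16) = 4x4
Op 6 cut(0, 2): punch at orig (8,14); cuts so far [(8, 14), (11, 13)]; region rows[8,12) x cols[12,16) = 4x4
Unfold 1 (reflect across v@12): 4 holes -> [(8, 9), (8, 14), (11, 10), (11, 13)]
Unfold 2 (reflect across h@12): 8 holes -> [(8, 9), (8, 14), (11, 10), (11, 13), (12, 10), (12, 13), (15, 9), (15, 14)]
Unfold 3 (reflect across v@8): 16 holes -> [(8, 1), (8, 6), (8, 9), (8, 14), (11, 2), (11, 5), (11, 10), (11, 13), (12, 2), (12, 5), (12, 10), (12, 13), (15, 1), (15, 6), (15, 9), (15, 14)]
Unfold 4 (reflect across h@8): 32 holes -> [(0, 1), (0, 6), (0, 9), (0, 14), (3, 2), (3, 5), (3, 10), (3, 13), (4, 2), (4, 5), (4, 10), (4, 13), (7, 1), (7, 6), (7, 9), (7, 14), (8, 1), (8, 6), (8, 9), (8, 14), (11, 2), (11, 5), (11, 10), (11, 13), (12, 2), (12, 5), (12, 10), (12, 13), (15, 1), (15, 6), (15, 9), (15, 14)]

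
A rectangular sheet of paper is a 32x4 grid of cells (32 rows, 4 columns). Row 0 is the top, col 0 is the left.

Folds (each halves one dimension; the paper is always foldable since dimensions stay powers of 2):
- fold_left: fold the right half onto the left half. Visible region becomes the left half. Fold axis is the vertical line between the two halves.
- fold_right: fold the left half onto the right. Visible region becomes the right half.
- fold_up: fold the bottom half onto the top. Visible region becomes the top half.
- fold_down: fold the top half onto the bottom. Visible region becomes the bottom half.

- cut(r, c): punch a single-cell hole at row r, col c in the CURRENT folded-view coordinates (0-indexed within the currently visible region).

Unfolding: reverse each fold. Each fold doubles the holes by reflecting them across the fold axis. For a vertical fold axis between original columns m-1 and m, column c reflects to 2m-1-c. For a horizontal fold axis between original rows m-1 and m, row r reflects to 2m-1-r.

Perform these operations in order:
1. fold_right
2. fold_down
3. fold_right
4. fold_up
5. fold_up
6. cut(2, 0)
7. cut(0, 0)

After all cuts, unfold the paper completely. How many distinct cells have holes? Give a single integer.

Answer: 64

Derivation:
Op 1 fold_right: fold axis v@2; visible region now rows[0,32) x cols[2,4) = 32x2
Op 2 fold_down: fold axis h@16; visible region now rows[16,32) x cols[2,4) = 16x2
Op 3 fold_right: fold axis v@3; visible region now rows[16,32) x cols[3,4) = 16x1
Op 4 fold_up: fold axis h@24; visible region now rows[16,24) x cols[3,4) = 8x1
Op 5 fold_up: fold axis h@20; visible region now rows[16,20) x cols[3,4) = 4x1
Op 6 cut(2, 0): punch at orig (18,3); cuts so far [(18, 3)]; region rows[16,20) x cols[3,4) = 4x1
Op 7 cut(0, 0): punch at orig (16,3); cuts so far [(16, 3), (18, 3)]; region rows[16,20) x cols[3,4) = 4x1
Unfold 1 (reflect across h@20): 4 holes -> [(16, 3), (18, 3), (21, 3), (23, 3)]
Unfold 2 (reflect across h@24): 8 holes -> [(16, 3), (18, 3), (21, 3), (23, 3), (24, 3), (26, 3), (29, 3), (31, 3)]
Unfold 3 (reflect across v@3): 16 holes -> [(16, 2), (16, 3), (18, 2), (18, 3), (21, 2), (21, 3), (23, 2), (23, 3), (24, 2), (24, 3), (26, 2), (26, 3), (29, 2), (29, 3), (31, 2), (31, 3)]
Unfold 4 (reflect across h@16): 32 holes -> [(0, 2), (0, 3), (2, 2), (2, 3), (5, 2), (5, 3), (7, 2), (7, 3), (8, 2), (8, 3), (10, 2), (10, 3), (13, 2), (13, 3), (15, 2), (15, 3), (16, 2), (16, 3), (18, 2), (18, 3), (21, 2), (21, 3), (23, 2), (23, 3), (24, 2), (24, 3), (26, 2), (26, 3), (29, 2), (29, 3), (31, 2), (31, 3)]
Unfold 5 (reflect across v@2): 64 holes -> [(0, 0), (0, 1), (0, 2), (0, 3), (2, 0), (2, 1), (2, 2), (2, 3), (5, 0), (5, 1), (5, 2), (5, 3), (7, 0), (7, 1), (7, 2), (7, 3), (8, 0), (8, 1), (8, 2), (8, 3), (10, 0), (10, 1), (10, 2), (10, 3), (13, 0), (13, 1), (13, 2), (13, 3), (15, 0), (15, 1), (15, 2), (15, 3), (16, 0), (16, 1), (16, 2), (16, 3), (18, 0), (18, 1), (18, 2), (18, 3), (21, 0), (21, 1), (21, 2), (21, 3), (23, 0), (23, 1), (23, 2), (23, 3), (24, 0), (24, 1), (24, 2), (24, 3), (26, 0), (26, 1), (26, 2), (26, 3), (29, 0), (29, 1), (29, 2), (29, 3), (31, 0), (31, 1), (31, 2), (31, 3)]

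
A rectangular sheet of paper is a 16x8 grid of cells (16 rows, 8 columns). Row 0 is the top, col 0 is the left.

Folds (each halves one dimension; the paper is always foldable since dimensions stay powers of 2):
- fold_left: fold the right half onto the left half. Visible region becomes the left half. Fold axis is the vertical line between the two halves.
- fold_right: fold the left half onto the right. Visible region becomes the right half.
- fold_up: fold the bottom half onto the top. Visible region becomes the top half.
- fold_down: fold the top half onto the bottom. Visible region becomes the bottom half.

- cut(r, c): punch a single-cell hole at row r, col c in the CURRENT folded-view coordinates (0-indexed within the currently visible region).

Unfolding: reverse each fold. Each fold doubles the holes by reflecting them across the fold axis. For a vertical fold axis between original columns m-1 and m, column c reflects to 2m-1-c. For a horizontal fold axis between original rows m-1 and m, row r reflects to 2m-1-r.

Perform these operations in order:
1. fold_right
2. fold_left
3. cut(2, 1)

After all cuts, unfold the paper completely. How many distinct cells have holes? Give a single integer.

Answer: 4

Derivation:
Op 1 fold_right: fold axis v@4; visible region now rows[0,16) x cols[4,8) = 16x4
Op 2 fold_left: fold axis v@6; visible region now rows[0,16) x cols[4,6) = 16x2
Op 3 cut(2, 1): punch at orig (2,5); cuts so far [(2, 5)]; region rows[0,16) x cols[4,6) = 16x2
Unfold 1 (reflect across v@6): 2 holes -> [(2, 5), (2, 6)]
Unfold 2 (reflect across v@4): 4 holes -> [(2, 1), (2, 2), (2, 5), (2, 6)]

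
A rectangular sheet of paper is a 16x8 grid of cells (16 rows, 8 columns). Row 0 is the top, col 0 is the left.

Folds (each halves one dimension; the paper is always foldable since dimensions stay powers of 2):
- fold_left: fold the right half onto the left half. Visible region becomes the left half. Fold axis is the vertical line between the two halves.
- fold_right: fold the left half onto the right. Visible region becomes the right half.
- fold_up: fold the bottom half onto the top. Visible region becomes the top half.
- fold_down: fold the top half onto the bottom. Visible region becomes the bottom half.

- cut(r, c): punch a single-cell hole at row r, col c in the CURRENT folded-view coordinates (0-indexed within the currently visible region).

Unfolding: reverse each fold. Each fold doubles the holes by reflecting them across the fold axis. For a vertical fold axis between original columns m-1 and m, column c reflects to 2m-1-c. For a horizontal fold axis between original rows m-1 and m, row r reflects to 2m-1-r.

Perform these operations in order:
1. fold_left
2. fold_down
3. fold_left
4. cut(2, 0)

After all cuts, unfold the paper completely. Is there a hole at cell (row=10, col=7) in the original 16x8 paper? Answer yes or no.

Answer: yes

Derivation:
Op 1 fold_left: fold axis v@4; visible region now rows[0,16) x cols[0,4) = 16x4
Op 2 fold_down: fold axis h@8; visible region now rows[8,16) x cols[0,4) = 8x4
Op 3 fold_left: fold axis v@2; visible region now rows[8,16) x cols[0,2) = 8x2
Op 4 cut(2, 0): punch at orig (10,0); cuts so far [(10, 0)]; region rows[8,16) x cols[0,2) = 8x2
Unfold 1 (reflect across v@2): 2 holes -> [(10, 0), (10, 3)]
Unfold 2 (reflect across h@8): 4 holes -> [(5, 0), (5, 3), (10, 0), (10, 3)]
Unfold 3 (reflect across v@4): 8 holes -> [(5, 0), (5, 3), (5, 4), (5, 7), (10, 0), (10, 3), (10, 4), (10, 7)]
Holes: [(5, 0), (5, 3), (5, 4), (5, 7), (10, 0), (10, 3), (10, 4), (10, 7)]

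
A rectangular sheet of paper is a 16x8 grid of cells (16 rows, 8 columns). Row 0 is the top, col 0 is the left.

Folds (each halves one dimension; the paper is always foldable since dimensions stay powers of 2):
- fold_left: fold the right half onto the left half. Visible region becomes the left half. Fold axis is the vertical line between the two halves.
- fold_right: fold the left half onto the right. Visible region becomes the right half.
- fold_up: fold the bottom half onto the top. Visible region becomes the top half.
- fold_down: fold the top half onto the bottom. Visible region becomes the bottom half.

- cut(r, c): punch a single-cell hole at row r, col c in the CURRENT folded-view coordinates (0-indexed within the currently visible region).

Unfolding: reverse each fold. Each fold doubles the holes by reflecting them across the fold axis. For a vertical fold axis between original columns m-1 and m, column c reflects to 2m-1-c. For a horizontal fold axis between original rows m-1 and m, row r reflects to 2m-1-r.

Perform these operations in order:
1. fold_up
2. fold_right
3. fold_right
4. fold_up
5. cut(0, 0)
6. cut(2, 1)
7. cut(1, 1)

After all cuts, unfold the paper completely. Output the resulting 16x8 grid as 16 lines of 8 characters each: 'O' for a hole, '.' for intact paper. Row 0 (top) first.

Answer: .OO..OO.
O..OO..O
O..OO..O
........
........
O..OO..O
O..OO..O
.OO..OO.
.OO..OO.
O..OO..O
O..OO..O
........
........
O..OO..O
O..OO..O
.OO..OO.

Derivation:
Op 1 fold_up: fold axis h@8; visible region now rows[0,8) x cols[0,8) = 8x8
Op 2 fold_right: fold axis v@4; visible region now rows[0,8) x cols[4,8) = 8x4
Op 3 fold_right: fold axis v@6; visible region now rows[0,8) x cols[6,8) = 8x2
Op 4 fold_up: fold axis h@4; visible region now rows[0,4) x cols[6,8) = 4x2
Op 5 cut(0, 0): punch at orig (0,6); cuts so far [(0, 6)]; region rows[0,4) x cols[6,8) = 4x2
Op 6 cut(2, 1): punch at orig (2,7); cuts so far [(0, 6), (2, 7)]; region rows[0,4) x cols[6,8) = 4x2
Op 7 cut(1, 1): punch at orig (1,7); cuts so far [(0, 6), (1, 7), (2, 7)]; region rows[0,4) x cols[6,8) = 4x2
Unfold 1 (reflect across h@4): 6 holes -> [(0, 6), (1, 7), (2, 7), (5, 7), (6, 7), (7, 6)]
Unfold 2 (reflect across v@6): 12 holes -> [(0, 5), (0, 6), (1, 4), (1, 7), (2, 4), (2, 7), (5, 4), (5, 7), (6, 4), (6, 7), (7, 5), (7, 6)]
Unfold 3 (reflect across v@4): 24 holes -> [(0, 1), (0, 2), (0, 5), (0, 6), (1, 0), (1, 3), (1, 4), (1, 7), (2, 0), (2, 3), (2, 4), (2, 7), (5, 0), (5, 3), (5, 4), (5, 7), (6, 0), (6, 3), (6, 4), (6, 7), (7, 1), (7, 2), (7, 5), (7, 6)]
Unfold 4 (reflect across h@8): 48 holes -> [(0, 1), (0, 2), (0, 5), (0, 6), (1, 0), (1, 3), (1, 4), (1, 7), (2, 0), (2, 3), (2, 4), (2, 7), (5, 0), (5, 3), (5, 4), (5, 7), (6, 0), (6, 3), (6, 4), (6, 7), (7, 1), (7, 2), (7, 5), (7, 6), (8, 1), (8, 2), (8, 5), (8, 6), (9, 0), (9, 3), (9, 4), (9, 7), (10, 0), (10, 3), (10, 4), (10, 7), (13, 0), (13, 3), (13, 4), (13, 7), (14, 0), (14, 3), (14, 4), (14, 7), (15, 1), (15, 2), (15, 5), (15, 6)]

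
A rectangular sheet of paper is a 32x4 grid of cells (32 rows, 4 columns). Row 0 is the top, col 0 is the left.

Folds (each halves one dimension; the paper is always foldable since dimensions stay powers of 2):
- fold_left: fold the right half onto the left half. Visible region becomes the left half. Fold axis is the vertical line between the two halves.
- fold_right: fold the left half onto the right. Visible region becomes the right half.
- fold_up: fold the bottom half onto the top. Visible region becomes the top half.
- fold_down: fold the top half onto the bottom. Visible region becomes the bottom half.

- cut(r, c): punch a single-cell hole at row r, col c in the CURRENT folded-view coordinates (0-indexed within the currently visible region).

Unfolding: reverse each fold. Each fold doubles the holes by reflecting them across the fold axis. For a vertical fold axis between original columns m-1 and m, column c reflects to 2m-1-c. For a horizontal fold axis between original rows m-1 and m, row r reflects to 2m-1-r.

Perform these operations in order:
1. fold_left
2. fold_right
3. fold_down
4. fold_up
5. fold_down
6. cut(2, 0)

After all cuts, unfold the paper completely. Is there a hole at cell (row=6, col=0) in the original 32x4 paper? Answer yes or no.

Answer: yes

Derivation:
Op 1 fold_left: fold axis v@2; visible region now rows[0,32) x cols[0,2) = 32x2
Op 2 fold_right: fold axis v@1; visible region now rows[0,32) x cols[1,2) = 32x1
Op 3 fold_down: fold axis h@16; visible region now rows[16,32) x cols[1,2) = 16x1
Op 4 fold_up: fold axis h@24; visible region now rows[16,24) x cols[1,2) = 8x1
Op 5 fold_down: fold axis h@20; visible region now rows[20,24) x cols[1,2) = 4x1
Op 6 cut(2, 0): punch at orig (22,1); cuts so far [(22, 1)]; region rows[20,24) x cols[1,2) = 4x1
Unfold 1 (reflect across h@20): 2 holes -> [(17, 1), (22, 1)]
Unfold 2 (reflect across h@24): 4 holes -> [(17, 1), (22, 1), (25, 1), (30, 1)]
Unfold 3 (reflect across h@16): 8 holes -> [(1, 1), (6, 1), (9, 1), (14, 1), (17, 1), (22, 1), (25, 1), (30, 1)]
Unfold 4 (reflect across v@1): 16 holes -> [(1, 0), (1, 1), (6, 0), (6, 1), (9, 0), (9, 1), (14, 0), (14, 1), (17, 0), (17, 1), (22, 0), (22, 1), (25, 0), (25, 1), (30, 0), (30, 1)]
Unfold 5 (reflect across v@2): 32 holes -> [(1, 0), (1, 1), (1, 2), (1, 3), (6, 0), (6, 1), (6, 2), (6, 3), (9, 0), (9, 1), (9, 2), (9, 3), (14, 0), (14, 1), (14, 2), (14, 3), (17, 0), (17, 1), (17, 2), (17, 3), (22, 0), (22, 1), (22, 2), (22, 3), (25, 0), (25, 1), (25, 2), (25, 3), (30, 0), (30, 1), (30, 2), (30, 3)]
Holes: [(1, 0), (1, 1), (1, 2), (1, 3), (6, 0), (6, 1), (6, 2), (6, 3), (9, 0), (9, 1), (9, 2), (9, 3), (14, 0), (14, 1), (14, 2), (14, 3), (17, 0), (17, 1), (17, 2), (17, 3), (22, 0), (22, 1), (22, 2), (22, 3), (25, 0), (25, 1), (25, 2), (25, 3), (30, 0), (30, 1), (30, 2), (30, 3)]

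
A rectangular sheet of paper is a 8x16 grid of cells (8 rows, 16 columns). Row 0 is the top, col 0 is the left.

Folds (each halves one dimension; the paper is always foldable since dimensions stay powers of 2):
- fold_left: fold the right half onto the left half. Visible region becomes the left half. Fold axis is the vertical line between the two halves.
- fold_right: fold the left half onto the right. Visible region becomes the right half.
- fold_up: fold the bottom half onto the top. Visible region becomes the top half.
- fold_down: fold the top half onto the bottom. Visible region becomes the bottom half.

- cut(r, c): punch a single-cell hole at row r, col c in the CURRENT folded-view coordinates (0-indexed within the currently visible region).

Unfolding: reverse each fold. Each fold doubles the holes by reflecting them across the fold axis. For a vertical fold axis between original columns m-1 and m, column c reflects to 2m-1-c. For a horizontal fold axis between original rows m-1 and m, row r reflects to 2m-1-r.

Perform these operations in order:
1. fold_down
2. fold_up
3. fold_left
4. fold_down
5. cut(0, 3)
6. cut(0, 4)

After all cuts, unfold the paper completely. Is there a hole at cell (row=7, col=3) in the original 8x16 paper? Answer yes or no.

Op 1 fold_down: fold axis h@4; visible region now rows[4,8) x cols[0,16) = 4x16
Op 2 fold_up: fold axis h@6; visible region now rows[4,6) x cols[0,16) = 2x16
Op 3 fold_left: fold axis v@8; visible region now rows[4,6) x cols[0,8) = 2x8
Op 4 fold_down: fold axis h@5; visible region now rows[5,6) x cols[0,8) = 1x8
Op 5 cut(0, 3): punch at orig (5,3); cuts so far [(5, 3)]; region rows[5,6) x cols[0,8) = 1x8
Op 6 cut(0, 4): punch at orig (5,4); cuts so far [(5, 3), (5, 4)]; region rows[5,6) x cols[0,8) = 1x8
Unfold 1 (reflect across h@5): 4 holes -> [(4, 3), (4, 4), (5, 3), (5, 4)]
Unfold 2 (reflect across v@8): 8 holes -> [(4, 3), (4, 4), (4, 11), (4, 12), (5, 3), (5, 4), (5, 11), (5, 12)]
Unfold 3 (reflect across h@6): 16 holes -> [(4, 3), (4, 4), (4, 11), (4, 12), (5, 3), (5, 4), (5, 11), (5, 12), (6, 3), (6, 4), (6, 11), (6, 12), (7, 3), (7, 4), (7, 11), (7, 12)]
Unfold 4 (reflect across h@4): 32 holes -> [(0, 3), (0, 4), (0, 11), (0, 12), (1, 3), (1, 4), (1, 11), (1, 12), (2, 3), (2, 4), (2, 11), (2, 12), (3, 3), (3, 4), (3, 11), (3, 12), (4, 3), (4, 4), (4, 11), (4, 12), (5, 3), (5, 4), (5, 11), (5, 12), (6, 3), (6, 4), (6, 11), (6, 12), (7, 3), (7, 4), (7, 11), (7, 12)]
Holes: [(0, 3), (0, 4), (0, 11), (0, 12), (1, 3), (1, 4), (1, 11), (1, 12), (2, 3), (2, 4), (2, 11), (2, 12), (3, 3), (3, 4), (3, 11), (3, 12), (4, 3), (4, 4), (4, 11), (4, 12), (5, 3), (5, 4), (5, 11), (5, 12), (6, 3), (6, 4), (6, 11), (6, 12), (7, 3), (7, 4), (7, 11), (7, 12)]

Answer: yes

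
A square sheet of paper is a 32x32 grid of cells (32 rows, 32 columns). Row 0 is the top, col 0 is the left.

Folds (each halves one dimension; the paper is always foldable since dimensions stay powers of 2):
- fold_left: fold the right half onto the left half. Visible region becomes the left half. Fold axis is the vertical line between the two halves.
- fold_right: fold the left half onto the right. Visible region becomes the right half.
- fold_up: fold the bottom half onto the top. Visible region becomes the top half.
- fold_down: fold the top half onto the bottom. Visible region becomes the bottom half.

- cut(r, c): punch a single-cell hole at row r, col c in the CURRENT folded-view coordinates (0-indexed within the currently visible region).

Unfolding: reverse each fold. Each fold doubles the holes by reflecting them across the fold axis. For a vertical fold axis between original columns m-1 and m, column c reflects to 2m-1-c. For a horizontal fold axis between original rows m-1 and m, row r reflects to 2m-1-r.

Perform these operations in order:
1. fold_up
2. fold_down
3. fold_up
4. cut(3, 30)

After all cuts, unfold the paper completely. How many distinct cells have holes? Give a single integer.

Answer: 8

Derivation:
Op 1 fold_up: fold axis h@16; visible region now rows[0,16) x cols[0,32) = 16x32
Op 2 fold_down: fold axis h@8; visible region now rows[8,16) x cols[0,32) = 8x32
Op 3 fold_up: fold axis h@12; visible region now rows[8,12) x cols[0,32) = 4x32
Op 4 cut(3, 30): punch at orig (11,30); cuts so far [(11, 30)]; region rows[8,12) x cols[0,32) = 4x32
Unfold 1 (reflect across h@12): 2 holes -> [(11, 30), (12, 30)]
Unfold 2 (reflect across h@8): 4 holes -> [(3, 30), (4, 30), (11, 30), (12, 30)]
Unfold 3 (reflect across h@16): 8 holes -> [(3, 30), (4, 30), (11, 30), (12, 30), (19, 30), (20, 30), (27, 30), (28, 30)]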